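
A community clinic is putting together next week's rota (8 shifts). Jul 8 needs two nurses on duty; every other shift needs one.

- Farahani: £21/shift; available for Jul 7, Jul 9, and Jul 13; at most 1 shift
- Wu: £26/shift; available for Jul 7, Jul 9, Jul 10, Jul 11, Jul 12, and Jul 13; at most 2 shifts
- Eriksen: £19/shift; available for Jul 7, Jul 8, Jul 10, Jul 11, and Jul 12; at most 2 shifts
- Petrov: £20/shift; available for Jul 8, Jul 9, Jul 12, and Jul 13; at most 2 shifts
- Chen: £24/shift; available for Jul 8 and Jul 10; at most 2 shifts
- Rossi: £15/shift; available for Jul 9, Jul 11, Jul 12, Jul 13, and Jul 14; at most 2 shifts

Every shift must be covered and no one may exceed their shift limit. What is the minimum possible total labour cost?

£177

Jul 14 can only be covered by Rossi, so that assignment is forced.
Picking the cheapest available nurse for each shift independently would cost £152, but that ignores the shift limits.
An optimal schedule: Jul 7→Eriksen, Jul 8→Eriksen+Chen, Jul 9→Petrov, Jul 10→Chen, Jul 11→Rossi, Jul 12→Petrov, Jul 13→Farahani, Jul 14→Rossi.
Total: 19 + 19 + 24 + 20 + 24 + 15 + 20 + 21 + 15 = £177.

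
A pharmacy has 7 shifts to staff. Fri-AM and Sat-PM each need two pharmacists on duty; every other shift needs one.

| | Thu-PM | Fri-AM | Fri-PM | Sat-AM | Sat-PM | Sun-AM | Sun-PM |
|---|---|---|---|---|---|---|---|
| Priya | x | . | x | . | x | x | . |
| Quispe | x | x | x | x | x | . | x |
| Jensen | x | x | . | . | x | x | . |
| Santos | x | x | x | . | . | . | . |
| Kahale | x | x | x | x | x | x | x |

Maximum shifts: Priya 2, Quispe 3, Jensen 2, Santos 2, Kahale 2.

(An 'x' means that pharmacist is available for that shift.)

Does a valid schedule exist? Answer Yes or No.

One valid schedule: Thu-PM→Quispe, Fri-AM→Jensen+Santos, Fri-PM→Priya, Sat-AM→Quispe, Sat-PM→Jensen+Kahale, Sun-AM→Priya, Sun-PM→Quispe.
Loads: Priya 2/2, Quispe 3/3, Jensen 2/2, Santos 1/2, Kahale 1/2 — all within limits.

Yes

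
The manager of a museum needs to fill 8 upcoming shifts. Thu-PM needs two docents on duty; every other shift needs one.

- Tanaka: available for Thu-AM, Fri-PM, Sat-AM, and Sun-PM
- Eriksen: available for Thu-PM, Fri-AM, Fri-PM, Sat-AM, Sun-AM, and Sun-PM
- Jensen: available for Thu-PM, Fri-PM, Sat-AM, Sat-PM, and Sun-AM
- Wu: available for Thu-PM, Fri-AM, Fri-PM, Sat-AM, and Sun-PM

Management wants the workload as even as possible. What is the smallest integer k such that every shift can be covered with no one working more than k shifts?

With 4 docents and 9 worker-slots to fill, someone must work at least ⌈9/4⌉ = 3 shifts, so k ≥ 3.
k = 3 works: Thu-AM→Tanaka, Thu-PM→Eriksen+Jensen, Fri-AM→Eriksen, Fri-PM→Tanaka, Sat-AM→Jensen, Sat-PM→Jensen, Sun-AM→Eriksen, Sun-PM→Tanaka.
Loads: Tanaka 3, Eriksen 3, Jensen 3, Wu 0 — all ≤ 3.

3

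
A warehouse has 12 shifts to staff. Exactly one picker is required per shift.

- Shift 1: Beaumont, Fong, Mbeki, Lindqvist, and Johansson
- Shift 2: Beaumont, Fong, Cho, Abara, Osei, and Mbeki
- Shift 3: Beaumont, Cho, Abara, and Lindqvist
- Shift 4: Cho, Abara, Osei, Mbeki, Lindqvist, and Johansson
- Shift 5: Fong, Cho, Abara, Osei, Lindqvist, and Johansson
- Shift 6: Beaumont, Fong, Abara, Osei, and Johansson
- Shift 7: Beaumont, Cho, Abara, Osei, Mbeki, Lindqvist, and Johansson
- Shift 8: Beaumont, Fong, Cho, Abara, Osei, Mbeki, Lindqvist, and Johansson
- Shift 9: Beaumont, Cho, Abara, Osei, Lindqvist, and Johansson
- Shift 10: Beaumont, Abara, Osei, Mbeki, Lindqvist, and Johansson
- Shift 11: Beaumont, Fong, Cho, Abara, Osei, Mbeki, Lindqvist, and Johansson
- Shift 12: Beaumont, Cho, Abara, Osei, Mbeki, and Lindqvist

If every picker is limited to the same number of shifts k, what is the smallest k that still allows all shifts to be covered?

2

With 8 pickers and 12 worker-slots to fill, someone must work at least ⌈12/8⌉ = 2 shifts, so k ≥ 2.
k = 2 works: Shift 1→Beaumont, Shift 2→Fong, Shift 3→Beaumont, Shift 4→Cho, Shift 5→Cho, Shift 6→Fong, Shift 7→Osei, Shift 8→Mbeki, Shift 9→Abara, Shift 10→Abara, Shift 11→Mbeki, Shift 12→Osei.
Loads: Beaumont 2, Fong 2, Cho 2, Abara 2, Osei 2, Mbeki 2, Lindqvist 0, Johansson 0 — all ≤ 2.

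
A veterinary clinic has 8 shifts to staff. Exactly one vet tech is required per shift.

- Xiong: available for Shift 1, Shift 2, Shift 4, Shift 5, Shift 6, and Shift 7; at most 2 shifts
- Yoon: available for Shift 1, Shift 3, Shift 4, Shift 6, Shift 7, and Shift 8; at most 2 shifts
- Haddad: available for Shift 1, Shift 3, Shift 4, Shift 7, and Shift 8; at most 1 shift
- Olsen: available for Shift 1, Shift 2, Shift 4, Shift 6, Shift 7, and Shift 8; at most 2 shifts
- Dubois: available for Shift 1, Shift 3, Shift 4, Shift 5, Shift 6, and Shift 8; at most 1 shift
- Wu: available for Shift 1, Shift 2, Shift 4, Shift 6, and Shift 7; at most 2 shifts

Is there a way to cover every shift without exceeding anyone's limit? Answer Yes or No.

One valid schedule: Shift 1→Olsen, Shift 2→Xiong, Shift 3→Yoon, Shift 4→Dubois, Shift 5→Xiong, Shift 6→Olsen, Shift 7→Haddad, Shift 8→Yoon.
Loads: Xiong 2/2, Yoon 2/2, Haddad 1/1, Olsen 2/2, Dubois 1/1, Wu 0/2 — all within limits.

Yes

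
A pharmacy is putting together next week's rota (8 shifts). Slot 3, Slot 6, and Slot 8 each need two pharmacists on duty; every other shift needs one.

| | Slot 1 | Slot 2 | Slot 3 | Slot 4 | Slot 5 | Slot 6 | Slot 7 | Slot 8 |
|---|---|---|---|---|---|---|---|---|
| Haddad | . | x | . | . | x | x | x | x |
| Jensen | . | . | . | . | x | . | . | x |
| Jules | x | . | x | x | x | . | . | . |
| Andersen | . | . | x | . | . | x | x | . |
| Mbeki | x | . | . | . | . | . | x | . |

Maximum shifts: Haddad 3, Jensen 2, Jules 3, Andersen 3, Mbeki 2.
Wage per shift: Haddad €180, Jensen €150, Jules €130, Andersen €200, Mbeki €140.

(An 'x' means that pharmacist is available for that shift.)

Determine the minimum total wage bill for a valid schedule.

€1760

Slot 2 can only be covered by Haddad, so that assignment is forced.
Slot 3 can only be covered by Jules and Andersen, so that assignment is forced.
Slot 4 can only be covered by Jules, so that assignment is forced.
Picking the cheapest available pharmacist for each shift independently would cost €1750, but that ignores the shift limits.
An optimal schedule: Slot 1→Mbeki, Slot 2→Haddad, Slot 3→Jules+Andersen, Slot 4→Jules, Slot 5→Jules, Slot 6→Haddad+Andersen, Slot 7→Mbeki, Slot 8→Jensen+Haddad.
Total: 140 + 180 + 130 + 200 + 130 + 130 + 180 + 200 + 140 + 150 + 180 = €1760.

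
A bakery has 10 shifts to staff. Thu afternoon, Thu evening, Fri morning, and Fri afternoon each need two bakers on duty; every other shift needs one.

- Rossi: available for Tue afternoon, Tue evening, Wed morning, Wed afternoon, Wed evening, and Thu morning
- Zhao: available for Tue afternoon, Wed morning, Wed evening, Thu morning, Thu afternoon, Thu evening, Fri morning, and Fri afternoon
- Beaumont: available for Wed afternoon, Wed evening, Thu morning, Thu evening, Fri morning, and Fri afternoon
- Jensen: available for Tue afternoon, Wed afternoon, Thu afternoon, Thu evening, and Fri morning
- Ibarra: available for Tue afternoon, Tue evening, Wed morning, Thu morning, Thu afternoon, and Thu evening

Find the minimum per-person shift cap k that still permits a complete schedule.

3

With 5 bakers and 14 worker-slots to fill, someone must work at least ⌈14/5⌉ = 3 shifts, so k ≥ 3.
k = 3 works: Tue afternoon→Jensen, Tue evening→Rossi, Wed morning→Rossi, Wed afternoon→Rossi, Wed evening→Zhao, Thu morning→Ibarra, Thu afternoon→Zhao+Jensen, Thu evening→Beaumont+Ibarra, Fri morning→Beaumont+Jensen, Fri afternoon→Zhao+Beaumont.
Loads: Rossi 3, Zhao 3, Beaumont 3, Jensen 3, Ibarra 2 — all ≤ 3.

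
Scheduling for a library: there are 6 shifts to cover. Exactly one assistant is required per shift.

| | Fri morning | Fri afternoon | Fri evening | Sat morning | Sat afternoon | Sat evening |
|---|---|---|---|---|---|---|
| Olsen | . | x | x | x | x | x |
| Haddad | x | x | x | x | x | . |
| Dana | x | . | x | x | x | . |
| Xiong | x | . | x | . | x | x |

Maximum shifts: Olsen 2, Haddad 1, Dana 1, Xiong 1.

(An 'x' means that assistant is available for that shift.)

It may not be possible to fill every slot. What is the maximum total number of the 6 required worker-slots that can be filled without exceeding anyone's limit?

5

Total capacity across all assistants is 2+1+1+1 = 5, and 6 slots are needed, so at most 5 can be filled.
An assignment achieving 5: Fri morning→Haddad, Fri afternoon→Olsen, Fri evening→Xiong, Sat morning→Dana, Sat evening→Olsen.
Loads: Olsen 2/2, Haddad 1/1, Dana 1/1, Xiong 1/1.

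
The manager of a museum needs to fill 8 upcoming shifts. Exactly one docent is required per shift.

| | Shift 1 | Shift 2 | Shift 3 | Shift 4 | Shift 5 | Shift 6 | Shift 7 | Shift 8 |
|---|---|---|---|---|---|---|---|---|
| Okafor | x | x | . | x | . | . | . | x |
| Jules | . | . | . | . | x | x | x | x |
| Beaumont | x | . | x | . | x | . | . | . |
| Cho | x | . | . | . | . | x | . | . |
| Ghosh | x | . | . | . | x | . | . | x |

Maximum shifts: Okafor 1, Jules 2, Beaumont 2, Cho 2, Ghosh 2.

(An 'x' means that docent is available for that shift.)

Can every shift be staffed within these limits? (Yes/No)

Total capacity is 9 and 8 slots are needed, so capacity alone doesn't rule it out.
Shifts {Shift 2, Shift 4} need 2 worker-slots in total, but the docents available for any of those shifts (Okafor) can supply at most 1 among them. So no valid schedule exists.

No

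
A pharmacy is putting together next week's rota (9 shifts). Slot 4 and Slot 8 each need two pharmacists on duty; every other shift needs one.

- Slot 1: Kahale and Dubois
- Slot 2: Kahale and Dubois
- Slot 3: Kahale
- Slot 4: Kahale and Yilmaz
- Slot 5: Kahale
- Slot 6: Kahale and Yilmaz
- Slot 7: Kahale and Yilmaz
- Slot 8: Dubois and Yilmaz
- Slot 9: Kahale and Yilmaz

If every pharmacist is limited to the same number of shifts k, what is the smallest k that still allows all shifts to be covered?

With 3 pharmacists and 11 worker-slots to fill, someone must work at least ⌈11/3⌉ = 4 shifts, so k ≥ 4.
k = 4 works: Slot 1→Dubois, Slot 2→Dubois, Slot 3→Kahale, Slot 4→Kahale+Yilmaz, Slot 5→Kahale, Slot 6→Kahale, Slot 7→Yilmaz, Slot 8→Dubois+Yilmaz, Slot 9→Yilmaz.
Loads: Kahale 4, Dubois 3, Yilmaz 4 — all ≤ 4.

4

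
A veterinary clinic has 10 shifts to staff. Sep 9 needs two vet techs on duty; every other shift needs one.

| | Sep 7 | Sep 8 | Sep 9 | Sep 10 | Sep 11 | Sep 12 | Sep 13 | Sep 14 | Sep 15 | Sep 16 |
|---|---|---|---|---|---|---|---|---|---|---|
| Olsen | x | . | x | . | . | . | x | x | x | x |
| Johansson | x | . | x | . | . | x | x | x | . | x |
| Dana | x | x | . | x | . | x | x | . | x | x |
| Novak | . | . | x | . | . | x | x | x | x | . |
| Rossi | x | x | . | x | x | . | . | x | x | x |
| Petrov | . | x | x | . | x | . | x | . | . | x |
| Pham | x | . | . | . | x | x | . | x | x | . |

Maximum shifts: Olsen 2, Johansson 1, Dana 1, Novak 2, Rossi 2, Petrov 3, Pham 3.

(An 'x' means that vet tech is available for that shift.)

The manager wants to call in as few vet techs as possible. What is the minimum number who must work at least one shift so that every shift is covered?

5

11 slots to fill and no one can take more than 3, so at least ⌈11/3⌉ = 4 vet techs are needed.
Any 4 vet techs together have capacity at most 3+3+2+2 = 10 < 11 slots, so 4 can never suffice.
Olsen, Johansson, Rossi, Petrov, and Pham alone can cover everything: Sep 7→Pham, Sep 8→Rossi, Sep 9→Olsen+Petrov, Sep 10→Rossi, Sep 11→Petrov, Sep 12→Johansson, Sep 13→Olsen, Sep 14→Pham, Sep 15→Pham, Sep 16→Petrov.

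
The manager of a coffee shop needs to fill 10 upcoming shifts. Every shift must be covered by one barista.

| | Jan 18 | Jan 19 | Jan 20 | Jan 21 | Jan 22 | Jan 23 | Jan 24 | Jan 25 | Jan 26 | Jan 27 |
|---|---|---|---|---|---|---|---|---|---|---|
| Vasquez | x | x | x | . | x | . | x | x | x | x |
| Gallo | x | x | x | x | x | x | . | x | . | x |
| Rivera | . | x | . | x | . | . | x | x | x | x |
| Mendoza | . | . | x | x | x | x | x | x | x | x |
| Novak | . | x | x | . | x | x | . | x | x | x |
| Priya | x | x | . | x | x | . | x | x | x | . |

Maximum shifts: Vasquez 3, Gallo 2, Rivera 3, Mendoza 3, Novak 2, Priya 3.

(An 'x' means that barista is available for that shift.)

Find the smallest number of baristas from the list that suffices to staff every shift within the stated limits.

10 slots to fill and no one can take more than 3, so at least ⌈10/3⌉ = 4 baristas are needed.
Vasquez, Gallo, Rivera, and Mendoza alone can cover everything: Jan 18→Vasquez, Jan 19→Vasquez, Jan 20→Vasquez, Jan 21→Gallo, Jan 22→Mendoza, Jan 23→Gallo, Jan 24→Rivera, Jan 25→Rivera, Jan 26→Rivera, Jan 27→Mendoza.

4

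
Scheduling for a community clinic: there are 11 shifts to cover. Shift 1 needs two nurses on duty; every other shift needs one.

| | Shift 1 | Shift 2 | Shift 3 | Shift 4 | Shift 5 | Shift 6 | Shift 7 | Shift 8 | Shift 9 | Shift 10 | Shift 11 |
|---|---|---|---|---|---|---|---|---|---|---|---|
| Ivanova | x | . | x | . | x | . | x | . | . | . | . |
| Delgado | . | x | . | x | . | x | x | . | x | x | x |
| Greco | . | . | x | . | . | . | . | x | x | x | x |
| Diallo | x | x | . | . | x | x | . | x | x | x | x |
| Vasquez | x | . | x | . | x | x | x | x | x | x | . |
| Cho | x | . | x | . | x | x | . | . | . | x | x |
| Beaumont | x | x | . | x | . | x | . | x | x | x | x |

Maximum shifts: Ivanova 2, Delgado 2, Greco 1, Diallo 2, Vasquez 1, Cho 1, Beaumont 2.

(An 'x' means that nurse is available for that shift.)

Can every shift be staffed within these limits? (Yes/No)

Total capacity is 2+2+1+2+1+1+2 = 11 but 12 worker-slots are needed — infeasible.

No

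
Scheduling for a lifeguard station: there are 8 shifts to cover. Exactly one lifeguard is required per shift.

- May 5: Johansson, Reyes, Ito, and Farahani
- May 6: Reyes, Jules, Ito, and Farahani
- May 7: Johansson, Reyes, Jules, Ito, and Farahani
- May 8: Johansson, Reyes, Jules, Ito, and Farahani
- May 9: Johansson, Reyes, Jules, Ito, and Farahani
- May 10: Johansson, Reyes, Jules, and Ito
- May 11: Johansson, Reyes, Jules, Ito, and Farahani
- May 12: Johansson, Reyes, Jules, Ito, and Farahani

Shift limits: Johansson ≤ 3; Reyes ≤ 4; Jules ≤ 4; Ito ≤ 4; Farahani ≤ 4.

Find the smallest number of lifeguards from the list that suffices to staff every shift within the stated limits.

8 slots to fill and no one can take more than 4, so at least ⌈8/4⌉ = 2 lifeguards are needed.
Reyes and Jules alone can cover everything: May 5→Reyes, May 6→Reyes, May 7→Reyes, May 8→Reyes, May 9→Jules, May 10→Jules, May 11→Jules, May 12→Jules.

2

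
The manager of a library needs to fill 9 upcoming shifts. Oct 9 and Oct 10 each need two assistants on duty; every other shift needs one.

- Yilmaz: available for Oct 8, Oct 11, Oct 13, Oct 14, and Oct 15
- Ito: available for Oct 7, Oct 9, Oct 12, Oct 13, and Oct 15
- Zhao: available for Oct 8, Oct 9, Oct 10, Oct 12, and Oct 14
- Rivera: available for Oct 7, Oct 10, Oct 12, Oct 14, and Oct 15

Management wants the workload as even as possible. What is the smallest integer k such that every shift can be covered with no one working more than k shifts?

With 4 assistants and 11 worker-slots to fill, someone must work at least ⌈11/4⌉ = 3 shifts, so k ≥ 3.
k = 3 works: Oct 7→Ito, Oct 8→Yilmaz, Oct 9→Ito+Zhao, Oct 10→Zhao+Rivera, Oct 11→Yilmaz, Oct 12→Ito, Oct 13→Yilmaz, Oct 14→Zhao, Oct 15→Rivera.
Loads: Yilmaz 3, Ito 3, Zhao 3, Rivera 2 — all ≤ 3.

3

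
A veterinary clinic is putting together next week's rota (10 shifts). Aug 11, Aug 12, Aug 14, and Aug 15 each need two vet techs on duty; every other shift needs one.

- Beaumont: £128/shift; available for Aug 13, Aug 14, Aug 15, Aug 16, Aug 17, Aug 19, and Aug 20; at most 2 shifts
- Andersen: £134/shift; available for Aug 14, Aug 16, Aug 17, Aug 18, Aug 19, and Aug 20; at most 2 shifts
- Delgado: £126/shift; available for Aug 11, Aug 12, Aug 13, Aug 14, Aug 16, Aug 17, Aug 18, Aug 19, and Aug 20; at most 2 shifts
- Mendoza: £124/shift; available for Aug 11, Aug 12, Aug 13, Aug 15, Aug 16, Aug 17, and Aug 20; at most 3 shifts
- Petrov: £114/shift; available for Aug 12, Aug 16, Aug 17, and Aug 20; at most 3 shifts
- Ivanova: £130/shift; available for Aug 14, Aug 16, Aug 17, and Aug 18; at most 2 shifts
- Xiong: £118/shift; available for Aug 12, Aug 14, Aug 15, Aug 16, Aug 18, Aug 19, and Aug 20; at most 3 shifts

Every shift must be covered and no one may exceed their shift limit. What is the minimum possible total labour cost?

Aug 11 can only be covered by Delgado and Mendoza, so that assignment is forced.
Picking the cheapest available vet tech for each shift independently would cost £1670, but that ignores the shift limits.
An optimal schedule: Aug 11→Mendoza+Delgado, Aug 12→Petrov+Delgado, Aug 13→Mendoza, Aug 14→Beaumont+Ivanova, Aug 15→Xiong+Mendoza, Aug 16→Beaumont, Aug 17→Petrov, Aug 18→Xiong, Aug 19→Xiong, Aug 20→Petrov.
Total: 124 + 126 + 114 + 126 + 124 + 128 + 130 + 118 + 124 + 128 + 114 + 118 + 118 + 114 = £1706.

£1706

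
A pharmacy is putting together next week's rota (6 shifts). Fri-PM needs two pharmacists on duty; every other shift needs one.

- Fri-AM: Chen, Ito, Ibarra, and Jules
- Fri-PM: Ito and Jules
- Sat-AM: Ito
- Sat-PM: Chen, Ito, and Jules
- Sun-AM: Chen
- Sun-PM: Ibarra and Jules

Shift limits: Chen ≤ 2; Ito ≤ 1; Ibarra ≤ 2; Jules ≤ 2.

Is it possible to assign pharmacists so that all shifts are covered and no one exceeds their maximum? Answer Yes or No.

No

Total capacity is 7 and 7 slots are needed, so capacity alone doesn't rule it out.
Shifts {Fri-PM, Sat-AM} need 3 worker-slots in total, but the pharmacists available for any of those shifts (Ito and Jules) can supply at most 2 among them. So no valid schedule exists.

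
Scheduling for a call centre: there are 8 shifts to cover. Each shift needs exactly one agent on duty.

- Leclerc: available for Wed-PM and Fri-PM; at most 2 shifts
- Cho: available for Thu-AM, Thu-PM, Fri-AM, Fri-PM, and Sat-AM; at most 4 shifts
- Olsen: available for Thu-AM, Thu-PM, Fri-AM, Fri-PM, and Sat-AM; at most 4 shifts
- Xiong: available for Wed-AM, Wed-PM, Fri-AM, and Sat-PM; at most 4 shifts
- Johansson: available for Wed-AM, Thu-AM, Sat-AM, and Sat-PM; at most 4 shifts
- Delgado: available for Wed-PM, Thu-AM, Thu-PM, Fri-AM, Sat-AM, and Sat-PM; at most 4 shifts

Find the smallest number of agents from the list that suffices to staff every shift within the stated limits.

2

8 slots to fill and no one can take more than 4, so at least ⌈8/4⌉ = 2 agents are needed.
Cho and Xiong alone can cover everything: Wed-AM→Xiong, Wed-PM→Xiong, Thu-AM→Cho, Thu-PM→Cho, Fri-AM→Xiong, Fri-PM→Cho, Sat-AM→Cho, Sat-PM→Xiong.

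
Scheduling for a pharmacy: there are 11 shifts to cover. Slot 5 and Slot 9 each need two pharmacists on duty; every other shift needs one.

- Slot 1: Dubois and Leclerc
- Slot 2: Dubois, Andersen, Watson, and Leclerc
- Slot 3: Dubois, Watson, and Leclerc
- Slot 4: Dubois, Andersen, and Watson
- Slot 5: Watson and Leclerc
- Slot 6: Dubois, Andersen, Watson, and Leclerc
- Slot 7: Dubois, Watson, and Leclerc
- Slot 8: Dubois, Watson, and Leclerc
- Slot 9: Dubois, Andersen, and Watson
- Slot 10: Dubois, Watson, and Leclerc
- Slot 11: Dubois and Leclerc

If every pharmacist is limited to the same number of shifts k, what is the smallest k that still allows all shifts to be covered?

4

With 4 pharmacists and 13 worker-slots to fill, someone must work at least ⌈13/4⌉ = 4 shifts, so k ≥ 4.
k = 4 works: Slot 1→Dubois, Slot 2→Andersen, Slot 3→Dubois, Slot 4→Dubois, Slot 5→Watson+Leclerc, Slot 6→Andersen, Slot 7→Watson, Slot 8→Watson, Slot 9→Andersen+Watson, Slot 10→Leclerc, Slot 11→Dubois.
Loads: Dubois 4, Andersen 3, Watson 4, Leclerc 2 — all ≤ 4.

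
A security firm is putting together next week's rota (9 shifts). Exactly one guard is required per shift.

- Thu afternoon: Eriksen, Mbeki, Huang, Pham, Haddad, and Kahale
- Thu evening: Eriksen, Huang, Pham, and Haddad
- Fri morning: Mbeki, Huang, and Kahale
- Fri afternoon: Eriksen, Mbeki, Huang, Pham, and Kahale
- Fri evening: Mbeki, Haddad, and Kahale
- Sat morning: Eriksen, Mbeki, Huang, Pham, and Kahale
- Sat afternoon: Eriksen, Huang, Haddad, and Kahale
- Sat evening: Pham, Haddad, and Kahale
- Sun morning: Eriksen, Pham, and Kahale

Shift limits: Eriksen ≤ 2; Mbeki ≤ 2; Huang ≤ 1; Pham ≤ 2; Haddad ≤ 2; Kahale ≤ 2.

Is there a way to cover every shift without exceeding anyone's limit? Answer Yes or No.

Yes

One valid schedule: Thu afternoon→Haddad, Thu evening→Eriksen, Fri morning→Mbeki, Fri afternoon→Pham, Fri evening→Mbeki, Sat morning→Kahale, Sat afternoon→Huang, Sat evening→Pham, Sun morning→Eriksen.
Loads: Eriksen 2/2, Mbeki 2/2, Huang 1/1, Pham 2/2, Haddad 1/2, Kahale 1/2 — all within limits.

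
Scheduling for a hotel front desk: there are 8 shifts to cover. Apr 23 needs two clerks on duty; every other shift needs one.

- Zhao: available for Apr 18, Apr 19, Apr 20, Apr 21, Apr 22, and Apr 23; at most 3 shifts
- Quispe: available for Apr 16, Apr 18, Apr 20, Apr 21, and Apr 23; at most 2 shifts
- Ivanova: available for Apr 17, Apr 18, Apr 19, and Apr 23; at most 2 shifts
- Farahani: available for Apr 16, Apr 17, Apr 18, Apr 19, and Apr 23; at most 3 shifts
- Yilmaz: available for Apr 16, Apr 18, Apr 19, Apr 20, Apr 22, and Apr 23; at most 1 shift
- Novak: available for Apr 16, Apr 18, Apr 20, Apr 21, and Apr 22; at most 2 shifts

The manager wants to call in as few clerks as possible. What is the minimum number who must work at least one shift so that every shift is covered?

4

9 slots to fill and no one can take more than 3, so at least ⌈9/3⌉ = 3 clerks are needed.
Any 3 clerks together have capacity at most 3+3+2 = 8 < 9 slots, so 3 can never suffice.
Zhao, Quispe, Ivanova, and Farahani alone can cover everything: Apr 16→Quispe, Apr 17→Ivanova, Apr 18→Farahani, Apr 19→Ivanova, Apr 20→Zhao, Apr 21→Zhao, Apr 22→Zhao, Apr 23→Quispe+Farahani.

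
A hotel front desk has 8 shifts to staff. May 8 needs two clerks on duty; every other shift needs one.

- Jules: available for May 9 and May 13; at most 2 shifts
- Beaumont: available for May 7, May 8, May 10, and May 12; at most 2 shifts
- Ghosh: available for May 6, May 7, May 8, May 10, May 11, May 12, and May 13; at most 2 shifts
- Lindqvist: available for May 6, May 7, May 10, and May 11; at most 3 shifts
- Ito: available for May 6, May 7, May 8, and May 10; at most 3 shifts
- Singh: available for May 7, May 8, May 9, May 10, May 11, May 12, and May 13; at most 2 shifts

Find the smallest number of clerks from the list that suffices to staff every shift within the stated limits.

9 slots to fill and no one can take more than 3, so at least ⌈9/3⌉ = 3 clerks are needed.
Any 3 clerks together have capacity at most 3+3+2 = 8 < 9 slots, so 3 can never suffice.
Jules, Beaumont, Ghosh, and Lindqvist alone can cover everything: May 6→Ghosh, May 7→Lindqvist, May 8→Beaumont+Ghosh, May 9→Jules, May 10→Lindqvist, May 11→Lindqvist, May 12→Beaumont, May 13→Jules.

4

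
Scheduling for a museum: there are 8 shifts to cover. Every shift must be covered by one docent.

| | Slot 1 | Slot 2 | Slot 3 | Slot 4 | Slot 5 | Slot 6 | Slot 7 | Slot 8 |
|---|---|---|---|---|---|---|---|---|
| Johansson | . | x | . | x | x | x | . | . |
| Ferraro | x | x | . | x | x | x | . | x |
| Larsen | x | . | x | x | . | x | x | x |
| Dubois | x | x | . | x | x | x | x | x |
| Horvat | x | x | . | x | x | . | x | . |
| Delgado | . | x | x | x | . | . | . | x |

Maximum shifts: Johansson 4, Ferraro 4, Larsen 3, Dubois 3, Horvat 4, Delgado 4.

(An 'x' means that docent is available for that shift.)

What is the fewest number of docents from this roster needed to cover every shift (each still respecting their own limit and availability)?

8 slots to fill and no one can take more than 4, so at least ⌈8/4⌉ = 2 docents are needed.
No set of 2 docents can cover every shift (each such set leaves at least one shift with no one available or exceeds a cap).
Johansson, Ferraro, and Larsen alone can cover everything: Slot 1→Ferraro, Slot 2→Johansson, Slot 3→Larsen, Slot 4→Johansson, Slot 5→Johansson, Slot 6→Johansson, Slot 7→Larsen, Slot 8→Ferraro.

3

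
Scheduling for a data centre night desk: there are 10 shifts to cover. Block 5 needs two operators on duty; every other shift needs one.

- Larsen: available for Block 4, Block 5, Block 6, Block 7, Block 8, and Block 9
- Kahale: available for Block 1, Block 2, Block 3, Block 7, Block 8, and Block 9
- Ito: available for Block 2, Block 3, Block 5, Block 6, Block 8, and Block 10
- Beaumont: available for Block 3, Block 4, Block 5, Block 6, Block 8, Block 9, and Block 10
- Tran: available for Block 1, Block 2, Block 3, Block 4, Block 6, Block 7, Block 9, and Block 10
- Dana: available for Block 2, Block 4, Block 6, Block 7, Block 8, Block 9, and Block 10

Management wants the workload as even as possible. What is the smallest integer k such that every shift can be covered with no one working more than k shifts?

With 6 operators and 11 worker-slots to fill, someone must work at least ⌈11/6⌉ = 2 shifts, so k ≥ 2.
k = 2 works: Block 1→Kahale, Block 2→Kahale, Block 3→Ito, Block 4→Larsen, Block 5→Larsen+Ito, Block 6→Beaumont, Block 7→Tran, Block 8→Dana, Block 9→Tran, Block 10→Beaumont.
Loads: Larsen 2, Kahale 2, Ito 2, Beaumont 2, Tran 2, Dana 1 — all ≤ 2.

2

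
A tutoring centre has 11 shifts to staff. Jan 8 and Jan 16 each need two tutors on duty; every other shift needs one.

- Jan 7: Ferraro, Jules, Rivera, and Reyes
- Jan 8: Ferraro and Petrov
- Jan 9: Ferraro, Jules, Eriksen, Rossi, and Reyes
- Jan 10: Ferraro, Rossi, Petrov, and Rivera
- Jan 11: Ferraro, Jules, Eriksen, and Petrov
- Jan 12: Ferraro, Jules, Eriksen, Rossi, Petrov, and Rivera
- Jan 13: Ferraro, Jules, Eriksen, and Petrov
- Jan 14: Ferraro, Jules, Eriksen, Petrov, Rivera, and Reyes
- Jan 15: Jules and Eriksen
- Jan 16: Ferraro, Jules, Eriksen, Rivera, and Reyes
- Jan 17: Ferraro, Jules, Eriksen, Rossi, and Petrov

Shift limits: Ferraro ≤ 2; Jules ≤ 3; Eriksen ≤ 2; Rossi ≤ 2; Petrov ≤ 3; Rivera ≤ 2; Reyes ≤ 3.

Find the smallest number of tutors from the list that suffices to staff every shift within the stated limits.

5

13 slots to fill and no one can take more than 3, so at least ⌈13/3⌉ = 5 tutors are needed.
Ferraro, Jules, Eriksen, Petrov, and Reyes alone can cover everything: Jan 7→Jules, Jan 8→Ferraro+Petrov, Jan 9→Reyes, Jan 10→Ferraro, Jan 11→Jules, Jan 12→Eriksen, Jan 13→Petrov, Jan 14→Reyes, Jan 15→Jules, Jan 16→Eriksen+Reyes, Jan 17→Petrov.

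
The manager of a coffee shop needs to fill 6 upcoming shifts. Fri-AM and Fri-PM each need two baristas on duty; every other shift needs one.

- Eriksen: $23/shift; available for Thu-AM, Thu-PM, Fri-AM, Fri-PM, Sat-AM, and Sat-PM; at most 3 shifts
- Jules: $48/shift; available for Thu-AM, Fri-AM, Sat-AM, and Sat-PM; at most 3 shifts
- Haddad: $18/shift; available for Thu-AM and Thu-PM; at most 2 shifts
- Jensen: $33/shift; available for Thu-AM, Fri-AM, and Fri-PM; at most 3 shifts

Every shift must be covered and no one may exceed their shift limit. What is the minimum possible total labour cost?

$219

Fri-PM can only be covered by Eriksen and Jensen, so that assignment is forced.
Picking the cheapest available barista for each shift independently would cost $194, but that ignores the shift limits.
An optimal schedule: Thu-AM→Haddad, Thu-PM→Haddad, Fri-AM→Jensen+Jules, Fri-PM→Eriksen+Jensen, Sat-AM→Eriksen, Sat-PM→Eriksen.
Total: 18 + 18 + 33 + 48 + 23 + 33 + 23 + 23 = $219.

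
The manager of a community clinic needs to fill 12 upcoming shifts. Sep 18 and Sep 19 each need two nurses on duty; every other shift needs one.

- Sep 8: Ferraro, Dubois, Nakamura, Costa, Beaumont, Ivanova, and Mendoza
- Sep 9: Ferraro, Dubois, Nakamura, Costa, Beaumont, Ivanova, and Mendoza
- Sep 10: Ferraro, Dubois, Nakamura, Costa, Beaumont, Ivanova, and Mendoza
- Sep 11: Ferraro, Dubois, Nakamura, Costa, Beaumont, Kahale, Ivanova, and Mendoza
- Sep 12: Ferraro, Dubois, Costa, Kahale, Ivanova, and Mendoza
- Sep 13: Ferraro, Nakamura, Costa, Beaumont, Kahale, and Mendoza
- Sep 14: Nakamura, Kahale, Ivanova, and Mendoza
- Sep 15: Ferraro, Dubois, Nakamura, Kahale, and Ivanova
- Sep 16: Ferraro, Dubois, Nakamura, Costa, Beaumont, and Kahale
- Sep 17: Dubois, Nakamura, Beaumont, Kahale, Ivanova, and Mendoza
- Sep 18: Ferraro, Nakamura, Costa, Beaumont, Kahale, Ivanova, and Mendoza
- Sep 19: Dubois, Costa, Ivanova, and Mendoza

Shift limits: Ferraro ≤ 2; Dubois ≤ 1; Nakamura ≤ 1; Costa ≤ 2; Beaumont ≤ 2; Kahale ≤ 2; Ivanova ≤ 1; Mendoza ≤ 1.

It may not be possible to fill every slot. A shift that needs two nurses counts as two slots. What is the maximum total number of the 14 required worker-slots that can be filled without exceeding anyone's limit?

12

Total capacity across all nurses is 2+1+1+2+2+2+1+1 = 12, and 14 slots are needed, so at most 12 can be filled.
An assignment achieving 12: Sep 8→Ivanova, Sep 9→Mendoza, Sep 11→Kahale, Sep 12→Ferraro, Sep 13→Costa, Sep 14→Nakamura, Sep 15→Ferraro, Sep 16→Beaumont, Sep 17→Beaumont, Sep 18→Kahale, Sep 19→Dubois+Costa.
Loads: Ferraro 2/2, Dubois 1/1, Nakamura 1/1, Costa 2/2, Beaumont 2/2, Kahale 2/2, Ivanova 1/1, Mendoza 1/1.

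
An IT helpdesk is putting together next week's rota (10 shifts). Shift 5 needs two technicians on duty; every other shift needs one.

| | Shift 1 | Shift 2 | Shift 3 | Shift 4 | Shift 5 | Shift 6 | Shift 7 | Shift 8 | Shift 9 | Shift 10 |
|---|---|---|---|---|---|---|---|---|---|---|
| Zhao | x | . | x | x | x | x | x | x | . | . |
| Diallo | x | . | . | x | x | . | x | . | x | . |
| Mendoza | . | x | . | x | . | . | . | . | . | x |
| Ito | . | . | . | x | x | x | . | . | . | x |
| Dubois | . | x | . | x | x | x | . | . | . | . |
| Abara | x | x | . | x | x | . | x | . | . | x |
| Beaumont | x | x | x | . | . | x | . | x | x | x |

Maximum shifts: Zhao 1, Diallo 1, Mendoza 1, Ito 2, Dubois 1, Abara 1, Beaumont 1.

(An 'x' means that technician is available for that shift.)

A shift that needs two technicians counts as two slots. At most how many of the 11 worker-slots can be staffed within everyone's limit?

Total capacity across all technicians is 1+1+1+2+1+1+1 = 8, and 11 slots are needed, so at most 8 can be filled.
An assignment achieving 8: Shift 2→Mendoza, Shift 3→Zhao, Shift 5→Dubois, Shift 6→Ito, Shift 7→Abara, Shift 8→Beaumont, Shift 9→Diallo, Shift 10→Ito.
Loads: Zhao 1/1, Diallo 1/1, Mendoza 1/1, Ito 2/2, Dubois 1/1, Abara 1/1, Beaumont 1/1.

8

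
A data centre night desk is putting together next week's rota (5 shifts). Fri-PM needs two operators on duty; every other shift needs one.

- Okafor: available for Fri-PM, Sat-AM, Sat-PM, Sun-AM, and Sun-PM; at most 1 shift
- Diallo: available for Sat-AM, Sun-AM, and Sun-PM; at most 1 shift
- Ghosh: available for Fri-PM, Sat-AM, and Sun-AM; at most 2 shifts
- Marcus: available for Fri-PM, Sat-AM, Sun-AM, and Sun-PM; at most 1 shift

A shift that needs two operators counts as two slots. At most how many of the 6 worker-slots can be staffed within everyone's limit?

Total capacity across all operators is 1+1+2+1 = 5, and 6 slots are needed, so at most 5 can be filled.
An assignment achieving 5: Fri-PM→Ghosh+Marcus, Sat-AM→Ghosh, Sat-PM→Okafor, Sun-PM→Diallo.
Loads: Okafor 1/1, Diallo 1/1, Ghosh 2/2, Marcus 1/1.

5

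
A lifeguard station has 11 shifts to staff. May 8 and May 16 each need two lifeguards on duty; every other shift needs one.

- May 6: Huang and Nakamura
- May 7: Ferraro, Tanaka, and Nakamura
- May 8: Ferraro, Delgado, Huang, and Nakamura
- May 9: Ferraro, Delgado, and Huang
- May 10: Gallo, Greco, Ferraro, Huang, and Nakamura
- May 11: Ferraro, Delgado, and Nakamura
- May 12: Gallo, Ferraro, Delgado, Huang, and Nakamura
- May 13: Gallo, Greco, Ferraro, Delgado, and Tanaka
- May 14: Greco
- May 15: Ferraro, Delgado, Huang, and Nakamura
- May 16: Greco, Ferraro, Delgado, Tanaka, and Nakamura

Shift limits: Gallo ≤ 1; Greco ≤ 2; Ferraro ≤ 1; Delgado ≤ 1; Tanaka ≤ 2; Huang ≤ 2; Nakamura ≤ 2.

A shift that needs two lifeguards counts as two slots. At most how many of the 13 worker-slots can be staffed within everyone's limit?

Total capacity across all lifeguards is 1+2+1+1+2+2+2 = 11, and 13 slots are needed, so at most 11 can be filled.
An assignment achieving 11: May 6→Huang, May 7→Ferraro, May 8→Huang+Nakamura, May 9→Delgado, May 10→Gallo, May 11→Nakamura, May 13→Tanaka, May 14→Greco, May 16→Greco+Tanaka.
Loads: Gallo 1/1, Greco 2/2, Ferraro 1/1, Delgado 1/1, Tanaka 2/2, Huang 2/2, Nakamura 2/2.

11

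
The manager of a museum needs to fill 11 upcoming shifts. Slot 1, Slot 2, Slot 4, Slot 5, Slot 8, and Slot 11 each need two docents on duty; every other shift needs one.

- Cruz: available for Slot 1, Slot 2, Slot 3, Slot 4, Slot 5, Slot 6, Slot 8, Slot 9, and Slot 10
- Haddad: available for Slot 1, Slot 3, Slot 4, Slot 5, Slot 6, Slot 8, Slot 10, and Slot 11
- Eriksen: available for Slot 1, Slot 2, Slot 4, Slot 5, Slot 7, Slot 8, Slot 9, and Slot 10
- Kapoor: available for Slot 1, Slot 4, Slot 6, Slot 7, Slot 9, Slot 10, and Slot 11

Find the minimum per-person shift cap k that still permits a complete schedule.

5

With 4 docents and 17 worker-slots to fill, someone must work at least ⌈17/4⌉ = 5 shifts, so k ≥ 5.
k = 5 works: Slot 1→Haddad+Eriksen, Slot 2→Cruz+Eriksen, Slot 3→Cruz, Slot 4→Eriksen+Kapoor, Slot 5→Cruz+Haddad, Slot 6→Cruz, Slot 7→Eriksen, Slot 8→Cruz+Haddad, Slot 9→Eriksen, Slot 10→Haddad, Slot 11→Haddad+Kapoor.
Loads: Cruz 5, Haddad 5, Eriksen 5, Kapoor 2 — all ≤ 5.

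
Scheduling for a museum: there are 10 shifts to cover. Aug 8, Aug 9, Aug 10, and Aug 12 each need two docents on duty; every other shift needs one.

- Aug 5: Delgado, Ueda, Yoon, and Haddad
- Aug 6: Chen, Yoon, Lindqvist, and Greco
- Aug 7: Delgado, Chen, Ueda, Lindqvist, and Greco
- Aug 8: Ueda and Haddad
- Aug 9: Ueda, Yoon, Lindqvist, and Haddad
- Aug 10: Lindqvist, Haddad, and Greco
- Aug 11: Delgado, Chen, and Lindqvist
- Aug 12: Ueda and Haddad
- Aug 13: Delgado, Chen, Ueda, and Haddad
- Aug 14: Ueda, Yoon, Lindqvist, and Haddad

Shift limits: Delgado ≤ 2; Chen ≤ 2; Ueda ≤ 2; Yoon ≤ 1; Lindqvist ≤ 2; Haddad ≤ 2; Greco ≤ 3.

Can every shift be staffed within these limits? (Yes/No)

Total capacity is 14 and 14 slots are needed, so capacity alone doesn't rule it out.
Shifts {Aug 8, Aug 9, Aug 10, Aug 12, Aug 14} need 9 worker-slots in total, but the docents available for any of those shifts (Ueda, Yoon, Lindqvist, Haddad, and Greco) can supply at most 8 among them. So no valid schedule exists.

No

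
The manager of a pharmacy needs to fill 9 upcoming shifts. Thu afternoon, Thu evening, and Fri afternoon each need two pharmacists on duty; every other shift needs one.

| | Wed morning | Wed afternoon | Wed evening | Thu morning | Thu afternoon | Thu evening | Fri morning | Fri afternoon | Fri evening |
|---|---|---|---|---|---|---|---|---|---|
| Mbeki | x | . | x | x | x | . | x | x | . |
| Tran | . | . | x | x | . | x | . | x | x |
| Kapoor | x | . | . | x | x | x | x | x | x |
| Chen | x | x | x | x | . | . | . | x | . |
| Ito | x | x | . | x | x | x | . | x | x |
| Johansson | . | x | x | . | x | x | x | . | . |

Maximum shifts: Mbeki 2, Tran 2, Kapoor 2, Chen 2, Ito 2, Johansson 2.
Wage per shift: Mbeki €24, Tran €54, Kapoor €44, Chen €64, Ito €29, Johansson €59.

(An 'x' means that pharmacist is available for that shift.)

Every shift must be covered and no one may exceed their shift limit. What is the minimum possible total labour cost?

€548

Picking the cheapest available pharmacist for each shift independently would cost €333, but that ignores the shift limits.
An optimal schedule: Wed morning→Mbeki, Wed afternoon→Chen, Wed evening→Tran, Thu morning→Kapoor, Thu afternoon→Kapoor+Johansson, Thu evening→Ito+Johansson, Fri morning→Mbeki, Fri afternoon→Chen+Ito, Fri evening→Tran.
Total: 24 + 64 + 54 + 44 + 44 + 59 + 29 + 59 + 24 + 64 + 29 + 54 = €548.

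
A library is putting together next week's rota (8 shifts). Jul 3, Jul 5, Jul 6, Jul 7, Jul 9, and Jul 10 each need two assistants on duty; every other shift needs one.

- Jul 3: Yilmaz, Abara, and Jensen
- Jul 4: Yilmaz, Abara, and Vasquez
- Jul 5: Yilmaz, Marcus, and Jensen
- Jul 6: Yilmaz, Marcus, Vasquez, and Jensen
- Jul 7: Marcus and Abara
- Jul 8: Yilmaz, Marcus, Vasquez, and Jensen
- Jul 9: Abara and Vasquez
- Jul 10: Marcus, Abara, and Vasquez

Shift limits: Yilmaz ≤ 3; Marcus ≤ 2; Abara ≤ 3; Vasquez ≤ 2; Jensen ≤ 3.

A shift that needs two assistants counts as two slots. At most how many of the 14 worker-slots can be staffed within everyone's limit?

13

Total capacity across all assistants is 3+2+3+2+3 = 13, and 14 slots are needed, so at most 13 can be filled.
An assignment achieving 13: Jul 3→Yilmaz+Abara, Jul 4→Yilmaz, Jul 5→Yilmaz+Jensen, Jul 6→Jensen, Jul 7→Marcus+Abara, Jul 8→Jensen, Jul 9→Abara+Vasquez, Jul 10→Marcus+Vasquez.
Loads: Yilmaz 3/3, Marcus 2/2, Abara 3/3, Vasquez 2/2, Jensen 3/3.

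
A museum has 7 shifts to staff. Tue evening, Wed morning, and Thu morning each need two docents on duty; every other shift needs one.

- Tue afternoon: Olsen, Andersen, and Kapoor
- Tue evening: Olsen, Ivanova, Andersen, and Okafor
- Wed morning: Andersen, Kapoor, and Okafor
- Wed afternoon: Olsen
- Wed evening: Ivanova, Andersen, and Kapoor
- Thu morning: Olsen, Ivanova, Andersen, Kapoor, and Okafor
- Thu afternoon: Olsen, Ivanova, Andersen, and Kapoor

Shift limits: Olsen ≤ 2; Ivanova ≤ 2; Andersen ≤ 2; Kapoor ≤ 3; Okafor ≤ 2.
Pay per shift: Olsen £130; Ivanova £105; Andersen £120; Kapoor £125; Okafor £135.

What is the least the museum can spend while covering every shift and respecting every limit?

£1220

Wed afternoon can only be covered by Olsen, so that assignment is forced.
Picking the cheapest available docent for each shift independently would cost £1155, but that ignores the shift limits.
An optimal schedule: Tue afternoon→Andersen, Tue evening→Ivanova+Olsen, Wed morning→Andersen+Kapoor, Wed afternoon→Olsen, Wed evening→Ivanova, Thu morning→Kapoor+Okafor, Thu afternoon→Kapoor.
Total: 120 + 105 + 130 + 120 + 125 + 130 + 105 + 125 + 135 + 125 = £1220.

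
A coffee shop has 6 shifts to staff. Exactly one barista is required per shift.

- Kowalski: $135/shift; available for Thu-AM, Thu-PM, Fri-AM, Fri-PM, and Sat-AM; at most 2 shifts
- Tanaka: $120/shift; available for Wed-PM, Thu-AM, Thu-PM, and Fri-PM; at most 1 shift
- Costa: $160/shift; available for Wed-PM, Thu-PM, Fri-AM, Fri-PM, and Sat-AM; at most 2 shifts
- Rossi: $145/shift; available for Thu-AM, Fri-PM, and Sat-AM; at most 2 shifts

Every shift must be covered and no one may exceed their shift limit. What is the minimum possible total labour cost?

$840

Picking the cheapest available barista for each shift independently would cost $750, but that ignores the shift limits.
An optimal schedule: Wed-PM→Tanaka, Thu-AM→Kowalski, Thu-PM→Costa, Fri-AM→Kowalski, Fri-PM→Rossi, Sat-AM→Rossi.
Total: 120 + 135 + 160 + 135 + 145 + 145 = $840.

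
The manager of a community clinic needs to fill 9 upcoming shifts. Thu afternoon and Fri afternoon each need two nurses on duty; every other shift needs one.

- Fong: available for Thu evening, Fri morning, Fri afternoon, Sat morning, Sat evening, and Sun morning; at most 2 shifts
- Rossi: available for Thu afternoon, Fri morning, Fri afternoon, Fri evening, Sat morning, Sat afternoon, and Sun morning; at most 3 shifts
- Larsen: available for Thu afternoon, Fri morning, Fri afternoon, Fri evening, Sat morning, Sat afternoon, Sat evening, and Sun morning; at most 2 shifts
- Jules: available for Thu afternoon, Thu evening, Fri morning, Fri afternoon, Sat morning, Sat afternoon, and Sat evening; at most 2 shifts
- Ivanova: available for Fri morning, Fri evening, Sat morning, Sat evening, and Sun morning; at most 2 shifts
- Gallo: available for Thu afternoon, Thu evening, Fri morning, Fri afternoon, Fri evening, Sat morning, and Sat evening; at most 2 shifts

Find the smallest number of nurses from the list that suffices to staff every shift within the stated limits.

5

11 slots to fill and no one can take more than 3, so at least ⌈11/3⌉ = 4 nurses are needed.
Any 4 nurses together have capacity at most 3+2+2+2 = 9 < 11 slots, so 4 can never suffice.
Fong, Rossi, Larsen, Jules, and Ivanova alone can cover everything: Thu afternoon→Rossi+Larsen, Thu evening→Fong, Fri morning→Jules, Fri afternoon→Larsen+Jules, Fri evening→Rossi, Sat morning→Ivanova, Sat afternoon→Rossi, Sat evening→Fong, Sun morning→Ivanova.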